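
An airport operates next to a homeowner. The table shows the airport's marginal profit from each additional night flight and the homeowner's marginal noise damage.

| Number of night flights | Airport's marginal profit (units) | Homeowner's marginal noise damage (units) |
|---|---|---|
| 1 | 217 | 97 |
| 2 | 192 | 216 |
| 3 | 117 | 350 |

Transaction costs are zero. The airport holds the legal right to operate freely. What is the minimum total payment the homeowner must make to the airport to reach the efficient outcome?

309

Left alone the airport would choose level 3 (marginal profit stays positive).
Efficient level: k* = 1 (marginal profit ≥ marginal noise damage through 1).
The homeowner must at least cover the airport's forgone profit from cutting 3→1: 192 + 117 = 309.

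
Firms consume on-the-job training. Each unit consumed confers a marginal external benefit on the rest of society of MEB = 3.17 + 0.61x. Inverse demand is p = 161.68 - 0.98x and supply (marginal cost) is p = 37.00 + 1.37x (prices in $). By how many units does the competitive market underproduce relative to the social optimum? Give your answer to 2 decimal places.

20.42 units

Market equilibrium (private): 37.00 + 1.37x = 161.68 - 0.98x → x_m = 53.0553.
Social marginal benefit = demand + MEB = 164.85 - 0.37x.
Set SMB = MC: 164.85 - 0.37x = 37.00 + 1.37x → x* = 73.4770.
Gap = |53.0553 − 73.4770| = 20.4217.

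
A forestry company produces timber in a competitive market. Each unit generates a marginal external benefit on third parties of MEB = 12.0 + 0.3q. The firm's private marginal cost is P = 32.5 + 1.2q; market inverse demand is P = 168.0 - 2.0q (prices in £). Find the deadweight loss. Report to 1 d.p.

DWL = £105.2

Market equilibrium (private): 32.5 + 1.2q = 168.0 - 2.0q → q_m = 42.3438.
Social marginal cost = private MC − MEB = 20.5 + 0.9q.
Set SMC = demand: 20.5 + 0.9q = 168.0 - 2.0q → q* = 50.8621.
The welfare-loss triangle has base |q_m − q*| and height MEB(q_m) (the vertical gap between SMC and demand is zero at q* and MEB at q_m).
DWL = ½ × 8.5183 × 24.7031 = 105.2142.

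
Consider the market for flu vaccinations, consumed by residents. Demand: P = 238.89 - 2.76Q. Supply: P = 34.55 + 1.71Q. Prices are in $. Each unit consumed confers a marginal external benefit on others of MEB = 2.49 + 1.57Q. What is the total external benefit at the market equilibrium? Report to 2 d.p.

Market equilibrium (private): 34.55 + 1.71Q = 238.89 - 2.76Q → Q_m = 45.7136.
Total external benefit = ∫₀^{Q_m} (2.49 + 1.57Q) dQ = 2.49×45.7136 + ½×1.57×45.7136² = 1754.2674.

$1754.27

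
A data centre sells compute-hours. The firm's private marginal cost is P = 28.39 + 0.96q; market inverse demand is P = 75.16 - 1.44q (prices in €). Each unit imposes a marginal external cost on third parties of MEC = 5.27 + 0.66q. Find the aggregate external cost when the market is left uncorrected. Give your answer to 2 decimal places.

€228.02

Market equilibrium (private): 28.39 + 0.96q = 75.16 - 1.44q → q_m = 19.4875.
Total external cost = ∫₀^{q_m} (5.27 + 0.66q) dq = 5.27×19.4875 + ½×0.66×19.4875² = 228.0208.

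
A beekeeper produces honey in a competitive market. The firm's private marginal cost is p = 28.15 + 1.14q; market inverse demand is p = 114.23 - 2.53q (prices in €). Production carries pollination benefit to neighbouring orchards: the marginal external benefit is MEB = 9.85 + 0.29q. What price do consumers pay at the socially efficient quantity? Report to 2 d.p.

P = €42.42

Social marginal cost = private MC − MEB = 18.30 + 0.85q.
Set SMC = demand: 18.30 + 0.85q = 114.23 - 2.53q → q* = 28.3817.
Consumer price on the demand curve at q*: 114.23 − 2.53×28.3817 = 42.4243.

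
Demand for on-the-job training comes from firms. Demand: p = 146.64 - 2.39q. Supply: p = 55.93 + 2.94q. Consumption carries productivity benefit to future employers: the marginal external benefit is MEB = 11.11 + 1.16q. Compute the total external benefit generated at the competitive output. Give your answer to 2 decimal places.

357.07

Market equilibrium (private): 55.93 + 2.94q = 146.64 - 2.39q → q_m = 17.0188.
Total external benefit = ∫₀^{q_m} (11.11 + 1.16q) dq = 11.11×17.0188 + ½×1.16×17.0188² = 357.0698.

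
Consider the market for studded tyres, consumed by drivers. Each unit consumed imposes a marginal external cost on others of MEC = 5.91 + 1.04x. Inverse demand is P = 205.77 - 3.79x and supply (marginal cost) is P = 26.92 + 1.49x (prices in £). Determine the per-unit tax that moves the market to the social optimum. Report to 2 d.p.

Social marginal benefit = demand − MEC = 199.86 - 4.83x.
Set SMB = MC: 199.86 - 4.83x = 26.92 + 1.49x → x* = 27.3639.
The Pigouvian tax equals MEC at x*: 5.91 + 1.04×27.3639 = 34.3685.

tax = £34.37 per unit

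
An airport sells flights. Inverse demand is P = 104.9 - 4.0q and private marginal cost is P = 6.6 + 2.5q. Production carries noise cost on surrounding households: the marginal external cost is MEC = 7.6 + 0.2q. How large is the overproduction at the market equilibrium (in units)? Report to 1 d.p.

Market equilibrium (private): 6.6 + 2.5q = 104.9 - 4.0q → q_m = 15.1231.
Social marginal cost = private MC + MEC = 14.2 + 2.7q.
Set SMC = demand: 14.2 + 2.7q = 104.9 - 4.0q → q* = 13.5373.
Gap = |15.1231 − 13.5373| = 1.5858.

1.6 units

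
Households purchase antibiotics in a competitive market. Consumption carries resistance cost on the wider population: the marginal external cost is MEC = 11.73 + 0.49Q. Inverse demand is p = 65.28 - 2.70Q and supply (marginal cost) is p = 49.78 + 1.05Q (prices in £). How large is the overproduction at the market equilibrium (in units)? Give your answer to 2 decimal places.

3.24 units

Market equilibrium (private): 49.78 + 1.05Q = 65.28 - 2.70Q → Q_m = 4.1333.
Social marginal benefit = demand − MEC = 53.55 - 3.19Q.
Set SMB = MC: 53.55 - 3.19Q = 49.78 + 1.05Q → Q* = 0.8892.
Gap = |4.1333 − 0.8892| = 3.2441.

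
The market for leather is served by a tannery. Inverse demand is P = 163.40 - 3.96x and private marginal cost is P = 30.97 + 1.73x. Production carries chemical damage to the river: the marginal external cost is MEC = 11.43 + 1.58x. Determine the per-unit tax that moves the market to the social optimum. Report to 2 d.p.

tax = 37.73 per unit

Social marginal cost = private MC + MEC = 42.40 + 3.31x.
Set SMC = demand: 42.40 + 3.31x = 163.40 - 3.96x → x* = 16.6437.
The Pigouvian tax equals MEC at x*: 11.43 + 1.58×16.6437 = 37.7270.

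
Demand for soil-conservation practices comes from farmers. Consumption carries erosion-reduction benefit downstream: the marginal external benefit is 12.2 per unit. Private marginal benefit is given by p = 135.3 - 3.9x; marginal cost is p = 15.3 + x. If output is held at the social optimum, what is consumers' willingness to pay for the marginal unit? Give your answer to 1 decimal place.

P = 30.1

Social marginal benefit = demand + MEB = 147.5 - 3.9x.
Set SMB = MC: 147.5 - 3.9x = 15.3 + x → x* = 26.9796.
Consumer price on the demand curve at x*: 135.3 − 3.9×26.9796 = 30.0796.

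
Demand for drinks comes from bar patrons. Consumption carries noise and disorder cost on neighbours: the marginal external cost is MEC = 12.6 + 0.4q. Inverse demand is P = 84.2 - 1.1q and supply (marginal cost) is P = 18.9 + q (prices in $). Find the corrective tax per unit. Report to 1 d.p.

Social marginal benefit = demand − MEC = 71.6 - 1.5q.
Set SMB = MC: 71.6 - 1.5q = 18.9 + q → q* = 21.0800.
The Pigouvian tax equals MEC at q*: 12.6 + 0.4×21.0800 = 21.0320.

tax = $21.0 per unit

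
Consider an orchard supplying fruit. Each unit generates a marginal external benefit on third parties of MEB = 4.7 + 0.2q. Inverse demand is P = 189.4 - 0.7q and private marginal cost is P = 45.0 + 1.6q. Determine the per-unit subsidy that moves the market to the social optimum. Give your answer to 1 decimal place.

Social marginal cost = private MC − MEB = 40.3 + 1.4q.
Set SMC = demand: 40.3 + 1.4q = 189.4 - 0.7q → q* = 71.0000.
The Pigouvian subsidy equals MEB at q*: 4.7 + 0.2×71.0000 = 18.9000.

subsidy = 18.9 per unit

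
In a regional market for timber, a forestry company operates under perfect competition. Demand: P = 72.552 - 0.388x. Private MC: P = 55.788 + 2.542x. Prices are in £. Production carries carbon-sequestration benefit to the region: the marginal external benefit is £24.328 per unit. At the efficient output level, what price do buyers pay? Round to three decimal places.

P = £67.110

Social marginal cost = private MC − MEB = 31.460 + 2.542x.
Set SMC = demand: 31.460 + 2.542x = 72.552 - 0.388x → x* = 14.0246.
Consumer price on the demand curve at x*: 72.552 − 0.388×14.0246 = 67.1105.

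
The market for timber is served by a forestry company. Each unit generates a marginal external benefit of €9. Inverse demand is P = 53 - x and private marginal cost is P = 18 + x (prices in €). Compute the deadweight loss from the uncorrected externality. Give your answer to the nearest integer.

DWL = €20

Market equilibrium (private): 18 + x = 53 - x → x_m = 17.5000.
Social marginal cost = private MC − MEB = 9 + x.
Set SMC = demand: 9 + x = 53 - x → x* = 22.0000.
Between x* and x_m the wedge demand − SMC runs linearly from 0 to MEB(x_m), so the loss is a triangle.
DWL = ½ × 4.5000 × 9.0000 = 20.2500.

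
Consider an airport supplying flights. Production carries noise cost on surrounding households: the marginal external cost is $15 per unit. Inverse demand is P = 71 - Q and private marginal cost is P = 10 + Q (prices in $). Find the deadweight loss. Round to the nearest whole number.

Market equilibrium (private): 10 + Q = 71 - Q → Q_m = 30.5000.
Social marginal cost = private MC + MEC = 25 + Q.
Set SMC = demand: 25 + Q = 71 - Q → Q* = 23.0000.
The welfare-loss triangle has base |Q_m − Q*| and height MEC(Q_m) (the vertical gap between SMC and demand is zero at Q* and MEC at Q_m).
DWL = ½ × 7.5000 × 15.0000 = 56.2500.

DWL = $56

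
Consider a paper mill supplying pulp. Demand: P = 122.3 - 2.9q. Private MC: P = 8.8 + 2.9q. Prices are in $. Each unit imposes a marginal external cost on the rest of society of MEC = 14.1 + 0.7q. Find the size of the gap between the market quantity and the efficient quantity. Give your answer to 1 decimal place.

Market equilibrium (private): 8.8 + 2.9q = 122.3 - 2.9q → q_m = 19.5690.
Social marginal cost = private MC + MEC = 22.9 + 3.6q.
Set SMC = demand: 22.9 + 3.6q = 122.3 - 2.9q → q* = 15.2923.
Gap = |19.5690 − 15.2923| = 4.2767.

4.3 units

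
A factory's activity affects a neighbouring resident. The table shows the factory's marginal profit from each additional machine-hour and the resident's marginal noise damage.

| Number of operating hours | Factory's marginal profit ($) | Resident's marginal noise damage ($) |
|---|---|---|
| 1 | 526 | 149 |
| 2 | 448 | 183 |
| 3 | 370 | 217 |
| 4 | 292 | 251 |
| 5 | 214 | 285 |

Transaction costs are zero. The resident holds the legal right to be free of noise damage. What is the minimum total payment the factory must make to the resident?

Efficient level: marginal profit ≥ marginal noise damage through level 4, so k* = 4.
With the resident holding the right, the factory must at least compensate total damage at k*: 149 + 183 + 217 + 251 = 800.

$800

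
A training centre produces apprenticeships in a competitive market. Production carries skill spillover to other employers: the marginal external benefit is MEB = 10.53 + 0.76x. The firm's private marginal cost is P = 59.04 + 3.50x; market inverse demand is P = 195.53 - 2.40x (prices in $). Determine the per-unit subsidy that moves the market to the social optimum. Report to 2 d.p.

subsidy = $32.27 per unit

Social marginal cost = private MC − MEB = 48.51 + 2.74x.
Set SMC = demand: 48.51 + 2.74x = 195.53 - 2.40x → x* = 28.6031.
The Pigouvian subsidy equals MEB at x*: 10.53 + 0.76×28.6031 = 32.2684.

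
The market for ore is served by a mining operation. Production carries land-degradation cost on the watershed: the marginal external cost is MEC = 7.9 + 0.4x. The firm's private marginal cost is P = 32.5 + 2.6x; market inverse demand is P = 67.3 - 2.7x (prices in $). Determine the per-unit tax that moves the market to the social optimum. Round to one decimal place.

Social marginal cost = private MC + MEC = 40.4 + 3.0x.
Set SMC = demand: 40.4 + 3.0x = 67.3 - 2.7x → x* = 4.7193.
The Pigouvian tax equals MEC at x*: 7.9 + 0.4×4.7193 = 9.7877.

tax = $9.8 per unit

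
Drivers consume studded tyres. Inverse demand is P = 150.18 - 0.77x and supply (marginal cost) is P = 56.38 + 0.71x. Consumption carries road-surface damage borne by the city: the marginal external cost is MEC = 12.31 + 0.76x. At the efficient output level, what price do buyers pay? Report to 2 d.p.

P = 122.17

Social marginal benefit = demand − MEC = 137.87 - 1.53x.
Set SMB = MC: 137.87 - 1.53x = 56.38 + 0.71x → x* = 36.3795.
Consumer price on the demand curve at x*: 150.18 − 0.77×36.3795 = 122.1678.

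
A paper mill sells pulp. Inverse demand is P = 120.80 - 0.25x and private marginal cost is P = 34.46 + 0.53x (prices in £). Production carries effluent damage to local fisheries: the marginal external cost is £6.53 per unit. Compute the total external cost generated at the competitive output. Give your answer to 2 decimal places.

£722.82

Market equilibrium (private): 34.46 + 0.53x = 120.80 - 0.25x → x_m = 110.6923.
Total external cost = MEC × x_m = 6.53 × 110.6923 = 722.8207.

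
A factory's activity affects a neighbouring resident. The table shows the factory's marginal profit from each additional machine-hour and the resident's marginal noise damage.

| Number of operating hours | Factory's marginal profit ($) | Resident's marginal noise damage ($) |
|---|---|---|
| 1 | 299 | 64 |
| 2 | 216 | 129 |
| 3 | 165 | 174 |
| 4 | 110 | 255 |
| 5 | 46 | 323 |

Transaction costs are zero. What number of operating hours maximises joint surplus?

2

Bargaining reaches the level where marginal profit last exceeds marginal noise damage.
That holds through level 2 (216 ≥ 129) but not at 3 (165 < 174).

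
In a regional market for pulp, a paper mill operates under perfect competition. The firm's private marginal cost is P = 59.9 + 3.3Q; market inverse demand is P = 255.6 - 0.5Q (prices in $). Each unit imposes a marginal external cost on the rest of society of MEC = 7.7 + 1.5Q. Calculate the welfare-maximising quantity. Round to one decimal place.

Q* = 35.5

Social marginal cost = private MC + MEC = 67.6 + 4.8Q.
Set SMC = demand: 67.6 + 4.8Q = 255.6 - 0.5Q → Q* = 35.4717.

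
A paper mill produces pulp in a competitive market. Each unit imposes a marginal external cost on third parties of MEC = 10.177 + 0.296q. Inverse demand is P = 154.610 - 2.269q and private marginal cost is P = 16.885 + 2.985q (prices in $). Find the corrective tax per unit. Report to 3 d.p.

tax = $16.980 per unit

Social marginal cost = private MC + MEC = 27.062 + 3.281q.
Set SMC = demand: 27.062 + 3.281q = 154.610 - 2.269q → q* = 22.9816.
The Pigouvian tax equals MEC at q*: 10.177 + 0.296×22.9816 = 16.9796.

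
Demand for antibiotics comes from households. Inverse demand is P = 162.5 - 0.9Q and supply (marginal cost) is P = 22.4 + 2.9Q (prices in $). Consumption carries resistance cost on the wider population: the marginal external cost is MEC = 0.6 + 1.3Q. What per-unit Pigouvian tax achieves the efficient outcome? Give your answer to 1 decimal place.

tax = $36.2 per unit

Social marginal benefit = demand − MEC = 161.9 - 2.2Q.
Set SMB = MC: 161.9 - 2.2Q = 22.4 + 2.9Q → Q* = 27.3529.
The Pigouvian tax equals MEC at Q*: 0.6 + 1.3×27.3529 = 36.1588.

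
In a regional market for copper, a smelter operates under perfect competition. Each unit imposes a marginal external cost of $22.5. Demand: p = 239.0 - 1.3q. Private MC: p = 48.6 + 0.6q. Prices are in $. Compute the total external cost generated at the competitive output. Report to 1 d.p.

$2254.7

Market equilibrium (private): 48.6 + 0.6q = 239.0 - 1.3q → q_m = 100.2105.
Total external cost = MEC × q_m = 22.5 × 100.2105 = 2254.7363.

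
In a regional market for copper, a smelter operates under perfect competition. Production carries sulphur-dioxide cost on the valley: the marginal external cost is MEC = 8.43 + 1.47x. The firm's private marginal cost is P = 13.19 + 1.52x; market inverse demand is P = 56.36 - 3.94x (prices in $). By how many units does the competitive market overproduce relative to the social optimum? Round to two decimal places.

Market equilibrium (private): 13.19 + 1.52x = 56.36 - 3.94x → x_m = 7.9066.
Social marginal cost = private MC + MEC = 21.62 + 2.99x.
Set SMC = demand: 21.62 + 2.99x = 56.36 - 3.94x → x* = 5.0130.
Gap = |7.9066 − 5.0130| = 2.8936.

2.89 units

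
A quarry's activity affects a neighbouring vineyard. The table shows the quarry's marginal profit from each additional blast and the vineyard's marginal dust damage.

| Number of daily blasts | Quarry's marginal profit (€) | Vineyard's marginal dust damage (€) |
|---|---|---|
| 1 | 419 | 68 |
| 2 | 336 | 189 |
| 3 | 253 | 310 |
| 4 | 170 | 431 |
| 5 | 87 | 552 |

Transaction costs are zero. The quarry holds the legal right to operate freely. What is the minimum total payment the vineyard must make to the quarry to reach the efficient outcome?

Left alone the quarry would choose level 5 (marginal profit stays positive).
Efficient level: k* = 2 (marginal profit ≥ marginal dust damage through 2).
The vineyard must at least cover the quarry's forgone profit from cutting 5→2: 253 + 170 + 87 = 510.

€510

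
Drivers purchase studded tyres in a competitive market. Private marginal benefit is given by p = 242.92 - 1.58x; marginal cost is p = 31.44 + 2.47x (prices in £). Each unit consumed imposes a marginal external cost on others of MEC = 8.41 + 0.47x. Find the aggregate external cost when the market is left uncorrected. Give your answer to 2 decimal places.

Market equilibrium (private): 31.44 + 2.47x = 242.92 - 1.58x → x_m = 52.2173.
Total external cost = ∫₀^{x_m} (8.41 + 0.47x) dx = 8.41×52.2173 + ½×0.47×52.2173² = 1079.9094.

£1079.91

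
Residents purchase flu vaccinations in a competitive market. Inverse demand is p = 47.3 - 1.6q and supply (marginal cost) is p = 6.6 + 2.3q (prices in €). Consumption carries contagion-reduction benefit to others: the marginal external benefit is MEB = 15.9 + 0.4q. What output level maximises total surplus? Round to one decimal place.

Social marginal benefit = demand + MEB = 63.2 - 1.2q.
Set SMB = MC: 63.2 - 1.2q = 6.6 + 2.3q → q* = 16.1714.

q* = 16.2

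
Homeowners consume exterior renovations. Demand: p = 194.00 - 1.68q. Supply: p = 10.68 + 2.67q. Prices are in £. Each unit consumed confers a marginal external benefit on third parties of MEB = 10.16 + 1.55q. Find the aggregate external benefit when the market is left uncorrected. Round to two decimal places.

Market equilibrium (private): 10.68 + 2.67q = 194.00 - 1.68q → q_m = 42.1425.
Total external benefit = ∫₀^{q_m} (10.16 + 1.55q) dq = 10.16×42.1425 + ½×1.55×42.1425² = 1804.5603.

£1804.56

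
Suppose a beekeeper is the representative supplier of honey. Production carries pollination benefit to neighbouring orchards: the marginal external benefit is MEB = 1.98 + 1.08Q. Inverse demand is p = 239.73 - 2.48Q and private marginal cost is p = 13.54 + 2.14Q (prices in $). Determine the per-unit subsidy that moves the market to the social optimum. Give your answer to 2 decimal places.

subsidy = $71.59 per unit

Social marginal cost = private MC − MEB = 11.56 + 1.06Q.
Set SMC = demand: 11.56 + 1.06Q = 239.73 - 2.48Q → Q* = 64.4548.
The Pigouvian subsidy equals MEB at Q*: 1.98 + 1.08×64.4548 = 71.5912.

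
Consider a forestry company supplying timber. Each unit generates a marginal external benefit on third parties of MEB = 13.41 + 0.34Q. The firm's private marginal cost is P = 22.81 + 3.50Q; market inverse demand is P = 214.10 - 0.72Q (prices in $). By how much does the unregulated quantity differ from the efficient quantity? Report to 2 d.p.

Market equilibrium (private): 22.81 + 3.50Q = 214.10 - 0.72Q → Q_m = 45.3294.
Social marginal cost = private MC − MEB = 9.40 + 3.16Q.
Set SMC = demand: 9.40 + 3.16Q = 214.10 - 0.72Q → Q* = 52.7577.
Gap = |45.3294 − 52.7577| = 7.4283.

7.43 units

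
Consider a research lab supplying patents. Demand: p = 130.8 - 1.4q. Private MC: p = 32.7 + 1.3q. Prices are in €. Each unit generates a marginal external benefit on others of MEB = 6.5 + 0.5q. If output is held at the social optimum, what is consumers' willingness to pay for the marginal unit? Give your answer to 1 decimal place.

Social marginal cost = private MC − MEB = 26.2 + 0.8q.
Set SMC = demand: 26.2 + 0.8q = 130.8 - 1.4q → q* = 47.5455.
Consumer price on the demand curve at q*: 130.8 − 1.4×47.5455 = 64.2363.

P = €64.2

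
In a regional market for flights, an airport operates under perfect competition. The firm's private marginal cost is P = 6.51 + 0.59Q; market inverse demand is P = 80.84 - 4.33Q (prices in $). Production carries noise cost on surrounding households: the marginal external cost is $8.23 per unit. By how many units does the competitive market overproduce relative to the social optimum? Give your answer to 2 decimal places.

Market equilibrium (private): 6.51 + 0.59Q = 80.84 - 4.33Q → Q_m = 15.1077.
Social marginal cost = private MC + MEC = 14.74 + 0.59Q.
Set SMC = demand: 14.74 + 0.59Q = 80.84 - 4.33Q → Q* = 13.4350.
Gap = |15.1077 − 13.4350| = 1.6727.

1.67 units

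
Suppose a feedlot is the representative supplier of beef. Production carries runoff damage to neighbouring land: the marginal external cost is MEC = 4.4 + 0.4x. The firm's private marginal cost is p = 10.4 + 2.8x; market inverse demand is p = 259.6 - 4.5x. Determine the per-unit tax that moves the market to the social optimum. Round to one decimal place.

Social marginal cost = private MC + MEC = 14.8 + 3.2x.
Set SMC = demand: 14.8 + 3.2x = 259.6 - 4.5x → x* = 31.7922.
The Pigouvian tax equals MEC at x*: 4.4 + 0.4×31.7922 = 17.1169.

tax = 17.1 per unit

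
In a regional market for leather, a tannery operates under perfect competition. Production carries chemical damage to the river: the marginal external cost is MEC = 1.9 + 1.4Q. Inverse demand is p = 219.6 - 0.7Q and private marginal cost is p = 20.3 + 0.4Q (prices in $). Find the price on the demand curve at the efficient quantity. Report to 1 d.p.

P = $164.3

Social marginal cost = private MC + MEC = 22.2 + 1.8Q.
Set SMC = demand: 22.2 + 1.8Q = 219.6 - 0.7Q → Q* = 78.9600.
Consumer price on the demand curve at Q*: 219.6 − 0.7×78.9600 = 164.3280.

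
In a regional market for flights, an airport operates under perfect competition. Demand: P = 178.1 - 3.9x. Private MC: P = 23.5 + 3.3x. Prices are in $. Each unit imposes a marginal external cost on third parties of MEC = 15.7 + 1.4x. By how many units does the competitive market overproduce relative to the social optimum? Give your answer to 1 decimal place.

5.3 units

Market equilibrium (private): 23.5 + 3.3x = 178.1 - 3.9x → x_m = 21.4722.
Social marginal cost = private MC + MEC = 39.2 + 4.7x.
Set SMC = demand: 39.2 + 4.7x = 178.1 - 3.9x → x* = 16.1512.
Gap = |21.4722 − 16.1512| = 5.3210.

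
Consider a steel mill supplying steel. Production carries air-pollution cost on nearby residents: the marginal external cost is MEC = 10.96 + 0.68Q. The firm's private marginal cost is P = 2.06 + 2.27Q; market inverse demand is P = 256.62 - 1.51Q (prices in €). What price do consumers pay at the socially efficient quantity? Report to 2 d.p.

P = €174.15

Social marginal cost = private MC + MEC = 13.02 + 2.95Q.
Set SMC = demand: 13.02 + 2.95Q = 256.62 - 1.51Q → Q* = 54.6188.
Consumer price on the demand curve at Q*: 256.62 − 1.51×54.6188 = 174.1456.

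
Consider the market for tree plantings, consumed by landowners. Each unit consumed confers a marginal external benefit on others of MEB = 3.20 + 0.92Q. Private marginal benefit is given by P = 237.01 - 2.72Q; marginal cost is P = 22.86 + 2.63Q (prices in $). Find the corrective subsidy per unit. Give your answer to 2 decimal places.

Social marginal benefit = demand + MEB = 240.21 - 1.80Q.
Set SMB = MC: 240.21 - 1.80Q = 22.86 + 2.63Q → Q* = 49.0632.
The Pigouvian subsidy equals MEB at Q*: 3.20 + 0.92×49.0632 = 48.3381.

subsidy = $48.34 per unit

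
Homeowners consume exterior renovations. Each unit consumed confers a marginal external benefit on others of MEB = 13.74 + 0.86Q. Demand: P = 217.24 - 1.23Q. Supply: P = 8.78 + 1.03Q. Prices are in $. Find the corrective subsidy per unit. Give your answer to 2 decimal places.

Social marginal benefit = demand + MEB = 230.98 - 0.37Q.
Set SMB = MC: 230.98 - 0.37Q = 8.78 + 1.03Q → Q* = 158.7143.
The Pigouvian subsidy equals MEB at Q*: 13.74 + 0.86×158.7143 = 150.2343.

subsidy = $150.23 per unit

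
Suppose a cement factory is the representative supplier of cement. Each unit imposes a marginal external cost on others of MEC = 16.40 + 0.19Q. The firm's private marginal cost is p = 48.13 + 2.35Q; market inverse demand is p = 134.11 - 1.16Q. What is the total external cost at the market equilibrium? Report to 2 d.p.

Market equilibrium (private): 48.13 + 2.35Q = 134.11 - 1.16Q → Q_m = 24.4957.
Total external cost = ∫₀^{Q_m} (16.40 + 0.19Q) dQ = 16.40×24.4957 + ½×0.19×24.4957² = 458.7332.

458.73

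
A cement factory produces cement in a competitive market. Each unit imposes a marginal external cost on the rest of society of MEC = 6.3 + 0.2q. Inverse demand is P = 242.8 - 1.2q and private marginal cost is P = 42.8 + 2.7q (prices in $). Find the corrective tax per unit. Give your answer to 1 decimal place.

tax = $15.7 per unit

Social marginal cost = private MC + MEC = 49.1 + 2.9q.
Set SMC = demand: 49.1 + 2.9q = 242.8 - 1.2q → q* = 47.2439.
The Pigouvian tax equals MEC at q*: 6.3 + 0.2×47.2439 = 15.7488.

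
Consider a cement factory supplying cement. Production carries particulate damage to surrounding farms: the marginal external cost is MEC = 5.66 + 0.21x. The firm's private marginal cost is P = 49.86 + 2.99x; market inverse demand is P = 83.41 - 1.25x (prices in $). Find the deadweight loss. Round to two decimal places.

Market equilibrium (private): 49.86 + 2.99x = 83.41 - 1.25x → x_m = 7.9127.
Social marginal cost = private MC + MEC = 55.52 + 3.20x.
Set SMC = demand: 55.52 + 3.20x = 83.41 - 1.25x → x* = 6.2674.
The welfare-loss triangle has base |x_m − x*| and height MEC(x_m) (the vertical gap between SMC and demand is zero at x* and MEC at x_m).
DWL = ½ × 1.6453 × 7.3217 = 6.0232.

DWL = $6.02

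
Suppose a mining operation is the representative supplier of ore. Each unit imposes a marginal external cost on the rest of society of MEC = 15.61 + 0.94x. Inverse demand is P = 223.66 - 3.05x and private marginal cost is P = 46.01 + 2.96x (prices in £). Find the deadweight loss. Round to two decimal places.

Market equilibrium (private): 46.01 + 2.96x = 223.66 - 3.05x → x_m = 29.5591.
Social marginal cost = private MC + MEC = 61.62 + 3.90x.
Set SMC = demand: 61.62 + 3.90x = 223.66 - 3.05x → x* = 23.3151.
Height of the DWL triangle at x_m is SMC(x_m) − demand(x_m) = MEC(x_m) = 43.3955.
DWL = ½ × 6.2440 × 43.3955 = 135.4808.

DWL = £135.48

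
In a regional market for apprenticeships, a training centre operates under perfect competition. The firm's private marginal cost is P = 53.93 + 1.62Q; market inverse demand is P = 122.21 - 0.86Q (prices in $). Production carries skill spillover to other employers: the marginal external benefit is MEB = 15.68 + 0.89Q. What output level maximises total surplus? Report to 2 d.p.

Q* = 52.81

Social marginal cost = private MC − MEB = 38.25 + 0.73Q.
Set SMC = demand: 38.25 + 0.73Q = 122.21 - 0.86Q → Q* = 52.8050.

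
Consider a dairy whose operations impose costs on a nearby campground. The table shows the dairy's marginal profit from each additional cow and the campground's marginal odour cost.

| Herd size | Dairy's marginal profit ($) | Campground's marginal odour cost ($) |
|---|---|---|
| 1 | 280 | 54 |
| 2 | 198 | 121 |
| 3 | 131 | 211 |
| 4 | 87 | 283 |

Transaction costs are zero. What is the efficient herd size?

Bargaining reaches the level where marginal profit last exceeds marginal odour cost.
That holds through level 2 (198 ≥ 121) but not at 3 (131 < 211).

2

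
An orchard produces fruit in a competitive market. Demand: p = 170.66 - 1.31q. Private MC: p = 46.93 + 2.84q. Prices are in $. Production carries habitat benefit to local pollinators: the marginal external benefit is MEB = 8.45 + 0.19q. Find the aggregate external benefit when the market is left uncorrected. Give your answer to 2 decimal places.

Market equilibrium (private): 46.93 + 2.84q = 170.66 - 1.31q → q_m = 29.8145.
Total external benefit = ∫₀^{q_m} (8.45 + 0.19q) dq = 8.45×29.8145 + ½×0.19×29.8145² = 336.3784.

$336.38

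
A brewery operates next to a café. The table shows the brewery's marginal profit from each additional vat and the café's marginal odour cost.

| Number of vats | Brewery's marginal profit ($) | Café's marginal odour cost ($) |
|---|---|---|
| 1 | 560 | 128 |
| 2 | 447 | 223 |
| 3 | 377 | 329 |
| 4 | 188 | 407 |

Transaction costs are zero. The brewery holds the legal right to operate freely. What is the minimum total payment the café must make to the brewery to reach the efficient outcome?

Left alone the brewery would choose level 4 (marginal profit stays positive).
Efficient level: k* = 3 (marginal profit ≥ marginal odour cost through 3).
The café must at least cover the brewery's forgone profit from cutting 4→3: 188 = 188.

$188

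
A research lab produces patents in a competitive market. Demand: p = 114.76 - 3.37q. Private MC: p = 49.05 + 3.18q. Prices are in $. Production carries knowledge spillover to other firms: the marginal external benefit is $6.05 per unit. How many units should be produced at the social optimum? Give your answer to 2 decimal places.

q* = 10.96

Social marginal cost = private MC − MEB = 43.00 + 3.18q.
Set SMC = demand: 43.00 + 3.18q = 114.76 - 3.37q → q* = 10.9557.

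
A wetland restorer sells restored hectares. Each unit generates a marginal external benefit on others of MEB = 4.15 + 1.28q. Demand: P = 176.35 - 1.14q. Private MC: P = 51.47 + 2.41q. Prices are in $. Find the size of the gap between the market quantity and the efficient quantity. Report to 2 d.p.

21.66 units

Market equilibrium (private): 51.47 + 2.41q = 176.35 - 1.14q → q_m = 35.1775.
Social marginal cost = private MC − MEB = 47.32 + 1.13q.
Set SMC = demand: 47.32 + 1.13q = 176.35 - 1.14q → q* = 56.8414.
Gap = |35.1775 − 56.8414| = 21.6639.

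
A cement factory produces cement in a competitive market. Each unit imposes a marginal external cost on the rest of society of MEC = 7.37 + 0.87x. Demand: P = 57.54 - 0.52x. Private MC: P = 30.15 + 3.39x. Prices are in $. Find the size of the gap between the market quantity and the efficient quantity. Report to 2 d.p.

2.82 units

Market equilibrium (private): 30.15 + 3.39x = 57.54 - 0.52x → x_m = 7.0051.
Social marginal cost = private MC + MEC = 37.52 + 4.26x.
Set SMC = demand: 37.52 + 4.26x = 57.54 - 0.52x → x* = 4.1883.
Gap = |7.0051 − 4.1883| = 2.8168.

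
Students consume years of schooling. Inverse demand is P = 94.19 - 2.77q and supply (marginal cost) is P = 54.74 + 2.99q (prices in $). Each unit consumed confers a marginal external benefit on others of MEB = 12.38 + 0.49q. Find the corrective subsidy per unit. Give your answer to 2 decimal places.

subsidy = $17.20 per unit

Social marginal benefit = demand + MEB = 106.57 - 2.28q.
Set SMB = MC: 106.57 - 2.28q = 54.74 + 2.99q → q* = 9.8349.
The Pigouvian subsidy equals MEB at q*: 12.38 + 0.49×9.8349 = 17.1991.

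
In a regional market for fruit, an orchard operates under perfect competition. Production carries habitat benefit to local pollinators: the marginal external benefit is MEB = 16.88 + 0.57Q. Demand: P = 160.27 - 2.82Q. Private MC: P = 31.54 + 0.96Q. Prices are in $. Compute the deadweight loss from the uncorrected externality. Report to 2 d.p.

DWL = $205.15

Market equilibrium (private): 31.54 + 0.96Q = 160.27 - 2.82Q → Q_m = 34.0556.
Social marginal cost = private MC − MEB = 14.66 + 0.39Q.
Set SMC = demand: 14.66 + 0.39Q = 160.27 - 2.82Q → Q* = 45.3614.
Height of the DWL triangle at Q_m is demand(Q_m) − SMC(Q_m) = MEB(Q_m) = 36.2917.
DWL = ½ × 11.3058 × 36.2917 = 205.1534.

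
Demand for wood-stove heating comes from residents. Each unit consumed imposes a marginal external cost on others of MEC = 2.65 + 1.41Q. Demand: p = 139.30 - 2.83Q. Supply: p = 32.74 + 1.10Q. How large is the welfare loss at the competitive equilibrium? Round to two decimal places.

Market equilibrium (private): 32.74 + 1.10Q = 139.30 - 2.83Q → Q_m = 27.1145.
Social marginal benefit = demand − MEC = 136.65 - 4.24Q.
Set SMB = MC: 136.65 - 4.24Q = 32.74 + 1.10Q → Q* = 19.4588.
Height of the DWL triangle at Q_m is MC(Q_m) − SMB(Q_m) = MEC(Q_m) = 40.8815.
DWL = ½ × 7.6557 × 40.8815 = 156.4882.

DWL = 156.49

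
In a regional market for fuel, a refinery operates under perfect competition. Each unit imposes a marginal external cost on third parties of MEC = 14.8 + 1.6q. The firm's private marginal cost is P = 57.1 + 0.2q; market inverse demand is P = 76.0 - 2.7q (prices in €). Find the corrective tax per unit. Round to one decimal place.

Social marginal cost = private MC + MEC = 71.9 + 1.8q.
Set SMC = demand: 71.9 + 1.8q = 76.0 - 2.7q → q* = 0.9111.
The Pigouvian tax equals MEC at q*: 14.8 + 1.6×0.9111 = 16.2578.

tax = €16.3 per unit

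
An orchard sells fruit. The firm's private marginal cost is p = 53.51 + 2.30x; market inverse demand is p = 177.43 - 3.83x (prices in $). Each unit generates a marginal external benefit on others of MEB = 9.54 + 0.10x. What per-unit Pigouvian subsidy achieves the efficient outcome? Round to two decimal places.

subsidy = $11.75 per unit

Social marginal cost = private MC − MEB = 43.97 + 2.20x.
Set SMC = demand: 43.97 + 2.20x = 177.43 - 3.83x → x* = 22.1327.
The Pigouvian subsidy equals MEB at x*: 9.54 + 0.10×22.1327 = 11.7533.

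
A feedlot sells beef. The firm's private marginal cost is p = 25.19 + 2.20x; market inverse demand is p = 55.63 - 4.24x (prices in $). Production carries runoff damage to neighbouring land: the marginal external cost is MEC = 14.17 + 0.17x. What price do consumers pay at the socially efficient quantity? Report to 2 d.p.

Social marginal cost = private MC + MEC = 39.36 + 2.37x.
Set SMC = demand: 39.36 + 2.37x = 55.63 - 4.24x → x* = 2.4614.
Consumer price on the demand curve at x*: 55.63 − 4.24×2.4614 = 45.1937.

P = $45.19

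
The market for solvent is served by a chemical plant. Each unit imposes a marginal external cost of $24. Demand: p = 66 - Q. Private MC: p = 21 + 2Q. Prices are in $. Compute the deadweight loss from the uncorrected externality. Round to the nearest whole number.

DWL = $96

Market equilibrium (private): 21 + 2Q = 66 - Q → Q_m = 15.0000.
Social marginal cost = private MC + MEC = 45 + 2Q.
Set SMC = demand: 45 + 2Q = 66 - Q → Q* = 7.0000.
The welfare-loss triangle has base |Q_m − Q*| and height MEC(Q_m) (the vertical gap between SMC and demand is zero at Q* and MEC at Q_m).
DWL = ½ × 8.0000 × 24.0000 = 96.0000.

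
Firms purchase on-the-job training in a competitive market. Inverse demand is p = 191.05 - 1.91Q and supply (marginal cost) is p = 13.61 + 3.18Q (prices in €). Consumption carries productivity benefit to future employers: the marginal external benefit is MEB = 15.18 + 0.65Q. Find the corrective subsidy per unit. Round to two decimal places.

Social marginal benefit = demand + MEB = 206.23 - 1.26Q.
Set SMB = MC: 206.23 - 1.26Q = 13.61 + 3.18Q → Q* = 43.3829.
The Pigouvian subsidy equals MEB at Q*: 15.18 + 0.65×43.3829 = 43.3789.

subsidy = €43.38 per unit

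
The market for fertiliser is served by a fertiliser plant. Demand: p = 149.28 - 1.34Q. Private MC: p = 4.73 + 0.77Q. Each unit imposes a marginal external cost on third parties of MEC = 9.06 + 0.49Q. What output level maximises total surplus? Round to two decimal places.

Q* = 52.11

Social marginal cost = private MC + MEC = 13.79 + 1.26Q.
Set SMC = demand: 13.79 + 1.26Q = 149.28 - 1.34Q → Q* = 52.1115.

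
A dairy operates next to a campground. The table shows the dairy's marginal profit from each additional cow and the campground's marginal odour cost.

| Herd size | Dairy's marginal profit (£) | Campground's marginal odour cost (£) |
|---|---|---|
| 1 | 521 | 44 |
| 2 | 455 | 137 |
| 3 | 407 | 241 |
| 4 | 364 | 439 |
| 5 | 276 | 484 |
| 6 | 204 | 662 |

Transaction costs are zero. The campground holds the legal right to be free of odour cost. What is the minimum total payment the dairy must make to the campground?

£422

Efficient level: marginal profit ≥ marginal odour cost through level 3, so k* = 3.
With the campground holding the right, the dairy must at least compensate total damage at k*: 44 + 137 + 241 = 422.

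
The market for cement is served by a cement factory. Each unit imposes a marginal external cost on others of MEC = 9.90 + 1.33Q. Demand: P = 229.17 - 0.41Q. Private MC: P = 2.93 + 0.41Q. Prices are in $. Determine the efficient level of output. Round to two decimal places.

Social marginal cost = private MC + MEC = 12.83 + 1.74Q.
Set SMC = demand: 12.83 + 1.74Q = 229.17 - 0.41Q → Q* = 100.6233.

Q* = 100.62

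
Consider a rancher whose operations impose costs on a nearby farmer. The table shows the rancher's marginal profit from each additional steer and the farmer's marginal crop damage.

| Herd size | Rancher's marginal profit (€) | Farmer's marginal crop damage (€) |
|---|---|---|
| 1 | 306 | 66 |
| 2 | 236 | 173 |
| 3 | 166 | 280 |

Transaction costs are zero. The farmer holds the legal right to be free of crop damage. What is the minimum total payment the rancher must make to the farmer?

€239

Efficient level: marginal profit ≥ marginal crop damage through level 2, so k* = 2.
With the farmer holding the right, the rancher must at least compensate total damage at k*: 66 + 173 = 239.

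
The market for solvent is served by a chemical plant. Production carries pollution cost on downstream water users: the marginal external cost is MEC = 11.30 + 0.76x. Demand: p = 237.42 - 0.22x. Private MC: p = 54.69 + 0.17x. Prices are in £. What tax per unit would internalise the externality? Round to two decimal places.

Social marginal cost = private MC + MEC = 65.99 + 0.93x.
Set SMC = demand: 65.99 + 0.93x = 237.42 - 0.22x → x* = 149.0696.
The Pigouvian tax equals MEC at x*: 11.30 + 0.76×149.0696 = 124.5929.

tax = £124.59 per unit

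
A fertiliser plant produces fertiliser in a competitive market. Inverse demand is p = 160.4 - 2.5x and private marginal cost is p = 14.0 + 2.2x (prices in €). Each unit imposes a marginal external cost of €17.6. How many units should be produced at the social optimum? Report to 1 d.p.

Social marginal cost = private MC + MEC = 31.6 + 2.2x.
Set SMC = demand: 31.6 + 2.2x = 160.4 - 2.5x → x* = 27.4043.

x* = 27.4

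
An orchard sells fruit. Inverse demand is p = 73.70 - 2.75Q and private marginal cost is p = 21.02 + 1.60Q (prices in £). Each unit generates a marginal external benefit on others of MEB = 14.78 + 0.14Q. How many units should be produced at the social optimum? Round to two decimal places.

Q* = 16.02

Social marginal cost = private MC − MEB = 6.24 + 1.46Q.
Set SMC = demand: 6.24 + 1.46Q = 73.70 - 2.75Q → Q* = 16.0238.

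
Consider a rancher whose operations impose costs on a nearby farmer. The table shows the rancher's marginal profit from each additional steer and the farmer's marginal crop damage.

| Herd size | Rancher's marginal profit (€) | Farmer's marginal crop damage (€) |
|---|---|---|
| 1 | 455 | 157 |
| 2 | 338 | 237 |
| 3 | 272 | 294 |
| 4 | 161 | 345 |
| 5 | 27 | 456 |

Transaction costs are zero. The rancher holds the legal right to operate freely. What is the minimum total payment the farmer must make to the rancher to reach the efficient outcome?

Left alone the rancher would choose level 5 (marginal profit stays positive).
Efficient level: k* = 2 (marginal profit ≥ marginal crop damage through 2).
The farmer must at least cover the rancher's forgone profit from cutting 5→2: 272 + 161 + 27 = 460.

€460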